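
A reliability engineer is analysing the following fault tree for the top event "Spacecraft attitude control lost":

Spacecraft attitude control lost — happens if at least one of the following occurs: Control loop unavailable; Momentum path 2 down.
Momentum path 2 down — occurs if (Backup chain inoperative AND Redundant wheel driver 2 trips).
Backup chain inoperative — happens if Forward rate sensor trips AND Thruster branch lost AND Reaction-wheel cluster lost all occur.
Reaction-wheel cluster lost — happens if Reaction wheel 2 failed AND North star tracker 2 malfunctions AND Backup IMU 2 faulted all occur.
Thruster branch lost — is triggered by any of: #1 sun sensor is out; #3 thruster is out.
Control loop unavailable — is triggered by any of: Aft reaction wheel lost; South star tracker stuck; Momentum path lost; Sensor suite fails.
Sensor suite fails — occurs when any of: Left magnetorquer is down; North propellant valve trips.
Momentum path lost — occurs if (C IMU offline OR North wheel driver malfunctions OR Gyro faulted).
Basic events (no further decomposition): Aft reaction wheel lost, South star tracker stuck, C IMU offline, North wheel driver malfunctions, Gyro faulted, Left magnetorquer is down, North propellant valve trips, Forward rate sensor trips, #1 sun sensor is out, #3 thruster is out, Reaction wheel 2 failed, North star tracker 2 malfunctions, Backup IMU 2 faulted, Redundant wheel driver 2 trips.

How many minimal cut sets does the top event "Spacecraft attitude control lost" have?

9

Momentum path lost [OR]: union of children's cut sets → 3 cut set(s).
Sensor suite fails [OR]: union of children's cut sets → 2 cut set(s).
Control loop unavailable [OR]: union of children's cut sets → 7 cut set(s).
Thruster branch lost [OR]: union of children's cut sets → 2 cut set(s).
Reaction-wheel cluster lost [AND]: one cut set from each child combined → 1 × 1 × 1 = 1 cut set(s).
Backup chain inoperative [AND]: one cut set from each child combined → 1 × 2 × 1 = 2 cut set(s).
Momentum path 2 down [AND]: one cut set from each child combined → 2 × 1 = 2 cut set(s).
Spacecraft attitude control lost [OR]: union of children's cut sets → 9 cut set(s).
Minimal cut sets: {Aft reaction wheel lost}; {South star tracker stuck}; {C IMU offline}; {North wheel driver malfunctions}; {Gyro faulted}; {Left magnetorquer is down}; {North propellant valve trips}; {#1 sun sensor is out, Backup IMU 2 faulted, Forward rate sensor trips, North star tracker 2 malfunctions, Reaction wheel 2 failed, Redundant wheel driver 2 trips}; {#3 thruster is out, Backup IMU 2 faulted, Forward rate sensor trips, North star tracker 2 malfunctions, Reaction wheel 2 failed, Redundant wheel driver 2 trips}.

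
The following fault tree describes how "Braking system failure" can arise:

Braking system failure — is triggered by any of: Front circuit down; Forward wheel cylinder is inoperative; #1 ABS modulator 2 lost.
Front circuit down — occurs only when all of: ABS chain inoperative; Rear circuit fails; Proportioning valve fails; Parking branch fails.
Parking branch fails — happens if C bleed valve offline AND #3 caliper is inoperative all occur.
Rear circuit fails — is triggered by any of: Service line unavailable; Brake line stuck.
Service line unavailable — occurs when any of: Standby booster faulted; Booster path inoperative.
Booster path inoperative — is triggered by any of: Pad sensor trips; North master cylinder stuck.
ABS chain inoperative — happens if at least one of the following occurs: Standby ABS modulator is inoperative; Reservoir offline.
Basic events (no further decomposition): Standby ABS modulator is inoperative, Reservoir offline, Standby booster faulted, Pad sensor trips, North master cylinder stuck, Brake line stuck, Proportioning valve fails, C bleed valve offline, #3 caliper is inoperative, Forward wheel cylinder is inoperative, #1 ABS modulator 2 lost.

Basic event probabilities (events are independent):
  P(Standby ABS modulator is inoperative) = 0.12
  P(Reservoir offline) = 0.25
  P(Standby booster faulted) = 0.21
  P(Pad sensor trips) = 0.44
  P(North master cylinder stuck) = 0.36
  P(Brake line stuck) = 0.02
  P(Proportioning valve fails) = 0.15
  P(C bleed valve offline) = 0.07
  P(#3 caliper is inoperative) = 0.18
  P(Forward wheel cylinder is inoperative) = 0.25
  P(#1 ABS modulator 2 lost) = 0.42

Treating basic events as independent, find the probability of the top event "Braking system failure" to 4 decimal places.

P(ABS chain inoperative) [OR] = 1 − (1−0.12) × (1−0.25) = 0.340000
P(Booster path inoperative) [OR] = 1 − (1−0.44) × (1−0.36) = 0.641600
P(Service line unavailable) [OR] = 1 − (1−0.21) × (1−0.641600) = 0.716864
P(Rear circuit fails) [OR] = 1 − (1−0.716864) × (1−0.02) = 0.722527
P(Parking branch fails) [AND] = 0.07 × 0.18 = 0.012600
P(Front circuit down) [AND] = 0.340000 × 0.722527 × 0.15 × 0.012600 = 0.000464
P(Braking system failure) [OR] = 1 − (1−0.000464) × (1−0.25) × (1−0.42) = 0.565202
Rounded to 4 decimal places: P(Braking system failure) ≈ 0.5652.

0.5652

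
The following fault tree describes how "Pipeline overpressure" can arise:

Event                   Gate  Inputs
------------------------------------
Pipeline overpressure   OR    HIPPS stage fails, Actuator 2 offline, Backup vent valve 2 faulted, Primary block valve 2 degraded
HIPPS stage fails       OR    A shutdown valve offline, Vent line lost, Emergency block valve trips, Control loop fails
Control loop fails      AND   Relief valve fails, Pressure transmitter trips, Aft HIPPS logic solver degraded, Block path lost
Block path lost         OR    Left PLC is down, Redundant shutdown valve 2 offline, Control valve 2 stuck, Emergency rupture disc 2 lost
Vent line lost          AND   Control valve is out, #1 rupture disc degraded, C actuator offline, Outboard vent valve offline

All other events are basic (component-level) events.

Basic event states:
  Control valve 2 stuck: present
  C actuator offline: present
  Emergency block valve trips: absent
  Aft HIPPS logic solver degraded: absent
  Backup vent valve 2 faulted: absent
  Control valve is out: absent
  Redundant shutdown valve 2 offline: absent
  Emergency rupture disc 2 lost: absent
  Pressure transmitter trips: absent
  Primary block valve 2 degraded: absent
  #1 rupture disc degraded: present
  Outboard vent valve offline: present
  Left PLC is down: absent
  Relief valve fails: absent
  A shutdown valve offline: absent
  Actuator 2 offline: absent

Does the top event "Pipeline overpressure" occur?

No

Vent line lost [AND]: Control valve is out=not, #1 rupture disc degraded=occurs, C actuator offline=occurs, Outboard vent valve offline=occurs → not all inputs occur → does not occur.
Block path lost [OR]: Left PLC is down=not, Redundant shutdown valve 2 offline=not, Control valve 2 stuck=occurs, Emergency rupture disc 2 lost=not → at least one input occurs → occurs.
Control loop fails [AND]: Relief valve fails=not, Pressure transmitter trips=not, Aft HIPPS logic solver degraded=not, Block path lost=occurs → not all inputs occur → does not occur.
HIPPS stage fails [OR]: A shutdown valve offline=not, Vent line lost=not, Emergency block valve trips=not, Control loop fails=not → no input occurs → does not occur.
Pipeline overpressure [OR]: HIPPS stage fails=not, Actuator 2 offline=not, Backup vent valve 2 faulted=not, Primary block valve 2 degraded=not → no input occurs → does not occur.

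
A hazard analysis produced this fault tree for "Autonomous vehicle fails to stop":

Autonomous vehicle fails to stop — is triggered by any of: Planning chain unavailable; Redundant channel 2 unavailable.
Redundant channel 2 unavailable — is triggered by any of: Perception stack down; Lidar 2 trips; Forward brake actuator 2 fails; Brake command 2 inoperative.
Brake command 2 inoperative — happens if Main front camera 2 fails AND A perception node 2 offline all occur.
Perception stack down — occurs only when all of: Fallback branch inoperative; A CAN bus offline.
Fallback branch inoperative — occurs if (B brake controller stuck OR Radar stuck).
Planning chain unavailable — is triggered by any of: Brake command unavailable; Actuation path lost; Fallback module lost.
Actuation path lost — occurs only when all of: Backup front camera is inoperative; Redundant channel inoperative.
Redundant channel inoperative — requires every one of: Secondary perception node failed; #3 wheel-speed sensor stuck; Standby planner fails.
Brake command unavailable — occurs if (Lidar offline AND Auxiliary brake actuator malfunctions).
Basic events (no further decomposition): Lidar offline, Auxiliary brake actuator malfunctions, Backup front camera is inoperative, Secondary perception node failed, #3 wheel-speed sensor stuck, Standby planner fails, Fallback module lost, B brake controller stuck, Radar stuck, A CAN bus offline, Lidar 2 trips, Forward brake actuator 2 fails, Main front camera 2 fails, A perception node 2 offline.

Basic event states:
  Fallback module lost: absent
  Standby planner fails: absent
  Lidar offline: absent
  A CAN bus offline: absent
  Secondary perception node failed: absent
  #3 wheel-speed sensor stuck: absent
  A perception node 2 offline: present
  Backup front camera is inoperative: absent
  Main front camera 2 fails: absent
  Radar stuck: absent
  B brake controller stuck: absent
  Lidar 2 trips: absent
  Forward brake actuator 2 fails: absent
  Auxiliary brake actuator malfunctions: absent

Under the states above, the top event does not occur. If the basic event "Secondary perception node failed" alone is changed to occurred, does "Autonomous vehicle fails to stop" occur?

No

Counterfactual: set "Secondary perception node failed" to occurred.
Brake command unavailable [AND]: Lidar offline=not, Auxiliary brake actuator malfunctions=not → not all inputs occur → does not occur.
Redundant channel inoperative [AND]: Secondary perception node failed=occurs, #3 wheel-speed sensor stuck=not, Standby planner fails=not → not all inputs occur → does not occur.
Actuation path lost [AND]: Backup front camera is inoperative=not, Redundant channel inoperative=not → not all inputs occur → does not occur.
Planning chain unavailable [OR]: Brake command unavailable=not, Actuation path lost=not, Fallback module lost=not → no input occurs → does not occur.
Fallback branch inoperative [OR]: B brake controller stuck=not, Radar stuck=not → no input occurs → does not occur.
Perception stack down [AND]: Fallback branch inoperative=not, A CAN bus offline=not → not all inputs occur → does not occur.
Brake command 2 inoperative [AND]: Main front camera 2 fails=not, A perception node 2 offline=occurs → not all inputs occur → does not occur.
Redundant channel 2 unavailable [OR]: Perception stack down=not, Lidar 2 trips=not, Forward brake actuator 2 fails=not, Brake command 2 inoperative=not → no input occurs → does not occur.
Autonomous vehicle fails to stop [OR]: Planning chain unavailable=not, Redundant channel 2 unavailable=not → no input occurs → does not occur.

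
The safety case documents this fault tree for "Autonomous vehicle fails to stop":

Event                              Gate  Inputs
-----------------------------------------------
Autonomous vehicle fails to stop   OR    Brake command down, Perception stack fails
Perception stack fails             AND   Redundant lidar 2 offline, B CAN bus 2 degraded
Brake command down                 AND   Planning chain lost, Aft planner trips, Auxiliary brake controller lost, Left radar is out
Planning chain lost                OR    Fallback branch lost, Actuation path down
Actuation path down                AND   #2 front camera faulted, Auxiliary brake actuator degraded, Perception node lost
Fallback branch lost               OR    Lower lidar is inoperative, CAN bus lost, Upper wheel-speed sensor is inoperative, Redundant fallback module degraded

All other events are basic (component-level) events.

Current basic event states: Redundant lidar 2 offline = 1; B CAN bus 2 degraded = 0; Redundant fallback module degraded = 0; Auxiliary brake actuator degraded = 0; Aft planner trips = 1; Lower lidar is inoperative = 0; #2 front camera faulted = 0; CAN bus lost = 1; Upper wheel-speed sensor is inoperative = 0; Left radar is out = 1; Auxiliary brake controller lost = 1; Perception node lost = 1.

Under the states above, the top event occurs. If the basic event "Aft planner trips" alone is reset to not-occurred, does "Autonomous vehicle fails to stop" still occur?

No

Counterfactual: set "Aft planner trips" to not occurred.
Fallback branch lost [OR]: Lower lidar is inoperative=not, CAN bus lost=occurs, Upper wheel-speed sensor is inoperative=not, Redundant fallback module degraded=not → at least one input occurs → occurs.
Actuation path down [AND]: #2 front camera faulted=not, Auxiliary brake actuator degraded=not, Perception node lost=occurs → not all inputs occur → does not occur.
Planning chain lost [OR]: Fallback branch lost=occurs, Actuation path down=not → at least one input occurs → occurs.
Brake command down [AND]: Planning chain lost=occurs, Aft planner trips=not, Auxiliary brake controller lost=occurs, Left radar is out=occurs → not all inputs occur → does not occur.
Perception stack fails [AND]: Redundant lidar 2 offline=occurs, B CAN bus 2 degraded=not → not all inputs occur → does not occur.
Autonomous vehicle fails to stop [OR]: Brake command down=not, Perception stack fails=not → no input occurs → does not occur.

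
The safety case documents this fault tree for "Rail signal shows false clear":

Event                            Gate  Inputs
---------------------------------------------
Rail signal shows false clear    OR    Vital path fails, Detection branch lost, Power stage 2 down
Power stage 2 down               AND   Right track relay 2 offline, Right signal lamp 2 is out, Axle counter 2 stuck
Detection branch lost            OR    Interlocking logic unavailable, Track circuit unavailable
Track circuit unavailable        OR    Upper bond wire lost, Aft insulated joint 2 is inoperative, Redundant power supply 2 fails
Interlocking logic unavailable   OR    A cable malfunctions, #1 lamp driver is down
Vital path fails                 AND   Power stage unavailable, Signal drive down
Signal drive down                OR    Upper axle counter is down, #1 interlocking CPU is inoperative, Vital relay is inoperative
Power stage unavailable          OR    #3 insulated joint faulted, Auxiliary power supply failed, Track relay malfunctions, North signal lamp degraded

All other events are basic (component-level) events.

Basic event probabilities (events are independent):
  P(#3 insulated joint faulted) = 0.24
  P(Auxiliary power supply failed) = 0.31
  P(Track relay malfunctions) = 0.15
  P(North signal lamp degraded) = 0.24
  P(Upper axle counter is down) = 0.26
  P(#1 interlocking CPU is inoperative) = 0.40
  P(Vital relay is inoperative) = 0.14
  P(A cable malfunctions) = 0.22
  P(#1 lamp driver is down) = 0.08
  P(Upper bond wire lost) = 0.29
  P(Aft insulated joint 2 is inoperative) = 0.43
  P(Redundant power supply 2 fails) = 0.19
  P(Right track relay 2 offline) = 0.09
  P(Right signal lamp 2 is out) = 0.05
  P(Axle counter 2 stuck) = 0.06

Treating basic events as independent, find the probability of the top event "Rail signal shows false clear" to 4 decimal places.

0.8610

P(Power stage unavailable) [OR] = 1 − (1−0.24) × (1−0.31) × (1−0.15) × (1−0.24) = 0.661238
P(Signal drive down) [OR] = 1 − (1−0.26) × (1−0.40) × (1−0.14) = 0.618160
P(Vital path fails) [AND] = 0.661238 × 0.618160 = 0.408751
P(Interlocking logic unavailable) [OR] = 1 − (1−0.22) × (1−0.08) = 0.282400
P(Track circuit unavailable) [OR] = 1 − (1−0.29) × (1−0.43) × (1−0.19) = 0.672193
P(Detection branch lost) [OR] = 1 − (1−0.282400) × (1−0.672193) = 0.764766
P(Power stage 2 down) [AND] = 0.09 × 0.05 × 0.06 = 0.000270
P(Rail signal shows false clear) [OR] = 1 − (1−0.408751) × (1−0.764766) × (1−0.000270) = 0.860956
Rounded to 4 decimal places: P(Rail signal shows false clear) ≈ 0.8610.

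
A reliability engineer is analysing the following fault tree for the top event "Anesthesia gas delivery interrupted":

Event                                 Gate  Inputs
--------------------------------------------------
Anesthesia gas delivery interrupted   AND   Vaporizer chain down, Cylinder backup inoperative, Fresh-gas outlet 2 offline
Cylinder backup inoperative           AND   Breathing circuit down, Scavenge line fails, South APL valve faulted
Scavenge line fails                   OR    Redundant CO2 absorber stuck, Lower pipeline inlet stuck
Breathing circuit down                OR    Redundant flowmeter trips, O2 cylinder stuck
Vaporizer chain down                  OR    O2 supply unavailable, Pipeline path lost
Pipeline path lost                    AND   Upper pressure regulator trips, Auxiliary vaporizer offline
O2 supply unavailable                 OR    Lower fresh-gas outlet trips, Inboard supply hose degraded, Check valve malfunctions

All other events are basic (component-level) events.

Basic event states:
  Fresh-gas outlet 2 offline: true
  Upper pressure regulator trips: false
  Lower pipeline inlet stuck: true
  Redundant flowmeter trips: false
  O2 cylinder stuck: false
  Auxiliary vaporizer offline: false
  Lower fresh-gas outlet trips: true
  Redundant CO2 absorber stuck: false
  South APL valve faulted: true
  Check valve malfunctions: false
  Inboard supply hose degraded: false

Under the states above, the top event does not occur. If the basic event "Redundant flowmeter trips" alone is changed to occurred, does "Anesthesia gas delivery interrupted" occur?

Counterfactual: set "Redundant flowmeter trips" to occurred.
O2 supply unavailable [OR]: Lower fresh-gas outlet trips=occurs, Inboard supply hose degraded=not, Check valve malfunctions=not → at least one input occurs → occurs.
Pipeline path lost [AND]: Upper pressure regulator trips=not, Auxiliary vaporizer offline=not → not all inputs occur → does not occur.
Vaporizer chain down [OR]: O2 supply unavailable=occurs, Pipeline path lost=not → at least one input occurs → occurs.
Breathing circuit down [OR]: Redundant flowmeter trips=occurs, O2 cylinder stuck=not → at least one input occurs → occurs.
Scavenge line fails [OR]: Redundant CO2 absorber stuck=not, Lower pipeline inlet stuck=occurs → at least one input occurs → occurs.
Cylinder backup inoperative [AND]: Breathing circuit down=occurs, Scavenge line fails=occurs, South APL valve faulted=occurs → all inputs occur → occurs.
Anesthesia gas delivery interrupted [AND]: Vaporizer chain down=occurs, Cylinder backup inoperative=occurs, Fresh-gas outlet 2 offline=occurs → all inputs occur → occurs.

Yes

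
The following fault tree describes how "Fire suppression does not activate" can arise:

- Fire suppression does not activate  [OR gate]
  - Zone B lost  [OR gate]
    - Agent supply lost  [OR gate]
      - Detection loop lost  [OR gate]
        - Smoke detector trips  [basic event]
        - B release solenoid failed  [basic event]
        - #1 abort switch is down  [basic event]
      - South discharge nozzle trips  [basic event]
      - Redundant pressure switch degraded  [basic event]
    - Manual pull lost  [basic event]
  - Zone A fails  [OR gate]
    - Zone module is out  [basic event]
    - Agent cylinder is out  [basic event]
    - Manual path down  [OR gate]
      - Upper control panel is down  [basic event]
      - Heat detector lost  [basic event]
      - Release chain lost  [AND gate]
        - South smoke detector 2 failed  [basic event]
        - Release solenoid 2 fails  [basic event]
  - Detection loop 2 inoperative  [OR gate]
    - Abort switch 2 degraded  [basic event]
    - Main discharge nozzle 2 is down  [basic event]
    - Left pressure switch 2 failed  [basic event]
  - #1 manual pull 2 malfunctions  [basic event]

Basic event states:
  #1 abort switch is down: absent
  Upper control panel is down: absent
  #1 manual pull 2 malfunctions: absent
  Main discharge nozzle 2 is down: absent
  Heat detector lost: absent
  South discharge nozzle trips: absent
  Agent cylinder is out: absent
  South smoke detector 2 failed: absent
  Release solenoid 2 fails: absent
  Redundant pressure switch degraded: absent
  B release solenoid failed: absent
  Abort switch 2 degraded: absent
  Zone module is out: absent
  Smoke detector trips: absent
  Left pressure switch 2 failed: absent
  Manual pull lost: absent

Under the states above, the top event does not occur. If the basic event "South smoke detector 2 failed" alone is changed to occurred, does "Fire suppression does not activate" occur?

No

Counterfactual: set "South smoke detector 2 failed" to occurred.
Detection loop lost [OR]: Smoke detector trips=not, B release solenoid failed=not, #1 abort switch is down=not → no input occurs → does not occur.
Agent supply lost [OR]: Detection loop lost=not, South discharge nozzle trips=not, Redundant pressure switch degraded=not → no input occurs → does not occur.
Zone B lost [OR]: Agent supply lost=not, Manual pull lost=not → no input occurs → does not occur.
Release chain lost [AND]: South smoke detector 2 failed=occurs, Release solenoid 2 fails=not → not all inputs occur → does not occur.
Manual path down [OR]: Upper control panel is down=not, Heat detector lost=not, Release chain lost=not → no input occurs → does not occur.
Zone A fails [OR]: Zone module is out=not, Agent cylinder is out=not, Manual path down=not → no input occurs → does not occur.
Detection loop 2 inoperative [OR]: Abort switch 2 degraded=not, Main discharge nozzle 2 is down=not, Left pressure switch 2 failed=not → no input occurs → does not occur.
Fire suppression does not activate [OR]: Zone B lost=not, Zone A fails=not, Detection loop 2 inoperative=not, #1 manual pull 2 malfunctions=not → no input occurs → does not occur.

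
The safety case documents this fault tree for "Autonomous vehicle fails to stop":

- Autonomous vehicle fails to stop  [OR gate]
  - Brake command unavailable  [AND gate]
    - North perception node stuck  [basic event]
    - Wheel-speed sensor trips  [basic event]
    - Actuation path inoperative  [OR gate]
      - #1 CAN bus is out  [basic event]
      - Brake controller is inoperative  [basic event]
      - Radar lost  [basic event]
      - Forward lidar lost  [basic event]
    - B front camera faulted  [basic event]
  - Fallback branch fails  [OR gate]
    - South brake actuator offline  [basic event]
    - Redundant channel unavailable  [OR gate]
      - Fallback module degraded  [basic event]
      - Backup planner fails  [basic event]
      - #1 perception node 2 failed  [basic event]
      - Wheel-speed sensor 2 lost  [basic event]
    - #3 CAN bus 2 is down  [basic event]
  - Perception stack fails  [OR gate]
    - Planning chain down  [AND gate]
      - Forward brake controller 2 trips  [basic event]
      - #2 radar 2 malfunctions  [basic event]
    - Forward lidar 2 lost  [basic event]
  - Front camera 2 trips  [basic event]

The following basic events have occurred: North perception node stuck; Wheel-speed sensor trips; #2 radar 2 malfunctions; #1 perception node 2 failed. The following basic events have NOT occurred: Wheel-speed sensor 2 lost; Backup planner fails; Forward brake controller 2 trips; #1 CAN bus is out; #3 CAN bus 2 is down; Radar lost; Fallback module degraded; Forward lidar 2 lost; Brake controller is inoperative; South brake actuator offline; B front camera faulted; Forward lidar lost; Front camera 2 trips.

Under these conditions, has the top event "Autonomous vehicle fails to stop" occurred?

Actuation path inoperative [OR]: #1 CAN bus is out=not, Brake controller is inoperative=not, Radar lost=not, Forward lidar lost=not → no input occurs → does not occur.
Brake command unavailable [AND]: North perception node stuck=occurs, Wheel-speed sensor trips=occurs, Actuation path inoperative=not, B front camera faulted=not → not all inputs occur → does not occur.
Redundant channel unavailable [OR]: Fallback module degraded=not, Backup planner fails=not, #1 perception node 2 failed=occurs, Wheel-speed sensor 2 lost=not → at least one input occurs → occurs.
Fallback branch fails [OR]: South brake actuator offline=not, Redundant channel unavailable=occurs, #3 CAN bus 2 is down=not → at least one input occurs → occurs.
Planning chain down [AND]: Forward brake controller 2 trips=not, #2 radar 2 malfunctions=occurs → not all inputs occur → does not occur.
Perception stack fails [OR]: Planning chain down=not, Forward lidar 2 lost=not → no input occurs → does not occur.
Autonomous vehicle fails to stop [OR]: Brake command unavailable=not, Fallback branch fails=occurs, Perception stack fails=not, Front camera 2 trips=not → at least one input occurs → occurs.

Yes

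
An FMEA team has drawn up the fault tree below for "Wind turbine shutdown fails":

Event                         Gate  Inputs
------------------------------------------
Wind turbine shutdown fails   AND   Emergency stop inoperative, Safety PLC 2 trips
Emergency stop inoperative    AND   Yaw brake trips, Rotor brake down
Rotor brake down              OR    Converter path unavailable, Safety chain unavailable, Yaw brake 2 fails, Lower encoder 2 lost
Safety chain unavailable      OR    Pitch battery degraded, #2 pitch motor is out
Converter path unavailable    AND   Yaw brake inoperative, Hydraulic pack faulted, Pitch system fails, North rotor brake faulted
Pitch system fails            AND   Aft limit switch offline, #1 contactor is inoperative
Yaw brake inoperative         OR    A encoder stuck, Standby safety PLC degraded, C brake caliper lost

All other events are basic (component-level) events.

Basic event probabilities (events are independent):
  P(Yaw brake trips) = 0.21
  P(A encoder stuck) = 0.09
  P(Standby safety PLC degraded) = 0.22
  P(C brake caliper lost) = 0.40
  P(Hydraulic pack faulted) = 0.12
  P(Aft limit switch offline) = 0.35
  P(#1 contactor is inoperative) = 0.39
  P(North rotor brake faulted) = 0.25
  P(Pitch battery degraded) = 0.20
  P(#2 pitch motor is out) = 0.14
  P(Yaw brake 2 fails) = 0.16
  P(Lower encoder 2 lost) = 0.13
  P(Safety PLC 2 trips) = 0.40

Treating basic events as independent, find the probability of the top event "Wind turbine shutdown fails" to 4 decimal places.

0.0419

P(Yaw brake inoperative) [OR] = 1 − (1−0.09) × (1−0.22) × (1−0.40) = 0.574120
P(Pitch system fails) [AND] = 0.35 × 0.39 = 0.136500
P(Converter path unavailable) [AND] = 0.574120 × 0.12 × 0.136500 × 0.25 = 0.002351
P(Safety chain unavailable) [OR] = 1 − (1−0.20) × (1−0.14) = 0.312000
P(Rotor brake down) [OR] = 1 − (1−0.002351) × (1−0.312000) × (1−0.16) × (1−0.13) = 0.498392
P(Emergency stop inoperative) [AND] = 0.21 × 0.498392 = 0.104662
P(Wind turbine shutdown fails) [AND] = 0.104662 × 0.40 = 0.041865
Rounded to 4 decimal places: P(Wind turbine shutdown fails) ≈ 0.0419.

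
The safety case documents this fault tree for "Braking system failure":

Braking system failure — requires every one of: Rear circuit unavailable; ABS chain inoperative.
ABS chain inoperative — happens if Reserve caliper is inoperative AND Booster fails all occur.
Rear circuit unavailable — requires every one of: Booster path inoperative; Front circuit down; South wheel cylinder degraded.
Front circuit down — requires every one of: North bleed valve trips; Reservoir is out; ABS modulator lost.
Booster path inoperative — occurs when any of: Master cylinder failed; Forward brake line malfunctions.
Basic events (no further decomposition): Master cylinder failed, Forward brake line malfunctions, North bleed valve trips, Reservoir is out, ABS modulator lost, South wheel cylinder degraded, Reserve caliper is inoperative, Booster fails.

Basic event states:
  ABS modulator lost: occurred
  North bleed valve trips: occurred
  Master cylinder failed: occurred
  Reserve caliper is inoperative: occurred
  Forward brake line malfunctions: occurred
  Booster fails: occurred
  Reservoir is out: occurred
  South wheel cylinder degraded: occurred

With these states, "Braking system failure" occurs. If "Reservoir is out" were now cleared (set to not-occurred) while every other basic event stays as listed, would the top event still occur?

Counterfactual: set "Reservoir is out" to not occurred.
Booster path inoperative [OR]: Master cylinder failed=occurs, Forward brake line malfunctions=occurs → at least one input occurs → occurs.
Front circuit down [AND]: North bleed valve trips=occurs, Reservoir is out=not, ABS modulator lost=occurs → not all inputs occur → does not occur.
Rear circuit unavailable [AND]: Booster path inoperative=occurs, Front circuit down=not, South wheel cylinder degraded=occurs → not all inputs occur → does not occur.
ABS chain inoperative [AND]: Reserve caliper is inoperative=occurs, Booster fails=occurs → all inputs occur → occurs.
Braking system failure [AND]: Rear circuit unavailable=not, ABS chain inoperative=occurs → not all inputs occur → does not occur.

No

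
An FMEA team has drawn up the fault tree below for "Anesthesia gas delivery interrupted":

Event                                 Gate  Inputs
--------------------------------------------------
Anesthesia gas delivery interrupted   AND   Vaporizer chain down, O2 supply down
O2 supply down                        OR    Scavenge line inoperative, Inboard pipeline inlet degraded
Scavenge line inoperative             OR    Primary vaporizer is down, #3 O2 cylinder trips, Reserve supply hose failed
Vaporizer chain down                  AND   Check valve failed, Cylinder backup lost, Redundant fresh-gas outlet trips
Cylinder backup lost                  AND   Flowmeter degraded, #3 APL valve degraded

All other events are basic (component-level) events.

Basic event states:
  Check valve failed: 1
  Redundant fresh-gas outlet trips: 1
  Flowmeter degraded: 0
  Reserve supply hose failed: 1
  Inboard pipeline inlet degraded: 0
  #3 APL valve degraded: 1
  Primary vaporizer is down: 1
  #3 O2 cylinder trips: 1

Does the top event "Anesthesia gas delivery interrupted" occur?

Cylinder backup lost [AND]: Flowmeter degraded=not, #3 APL valve degraded=occurs → not all inputs occur → does not occur.
Vaporizer chain down [AND]: Check valve failed=occurs, Cylinder backup lost=not, Redundant fresh-gas outlet trips=occurs → not all inputs occur → does not occur.
Scavenge line inoperative [OR]: Primary vaporizer is down=occurs, #3 O2 cylinder trips=occurs, Reserve supply hose failed=occurs → at least one input occurs → occurs.
O2 supply down [OR]: Scavenge line inoperative=occurs, Inboard pipeline inlet degraded=not → at least one input occurs → occurs.
Anesthesia gas delivery interrupted [AND]: Vaporizer chain down=not, O2 supply down=occurs → not all inputs occur → does not occur.

No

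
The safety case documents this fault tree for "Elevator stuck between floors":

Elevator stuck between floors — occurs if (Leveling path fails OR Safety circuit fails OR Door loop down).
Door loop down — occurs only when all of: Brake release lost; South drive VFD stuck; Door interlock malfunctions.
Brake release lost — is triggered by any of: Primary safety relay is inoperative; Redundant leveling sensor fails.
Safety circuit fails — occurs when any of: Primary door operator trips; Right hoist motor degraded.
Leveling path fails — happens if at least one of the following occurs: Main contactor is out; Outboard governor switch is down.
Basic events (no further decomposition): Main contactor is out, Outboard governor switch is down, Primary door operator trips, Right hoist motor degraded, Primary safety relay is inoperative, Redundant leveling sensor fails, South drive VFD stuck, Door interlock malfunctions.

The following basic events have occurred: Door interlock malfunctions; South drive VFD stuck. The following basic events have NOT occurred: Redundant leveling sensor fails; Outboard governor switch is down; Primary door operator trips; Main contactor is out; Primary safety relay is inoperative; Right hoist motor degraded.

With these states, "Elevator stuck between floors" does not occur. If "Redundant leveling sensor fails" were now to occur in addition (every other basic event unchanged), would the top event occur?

Counterfactual: set "Redundant leveling sensor fails" to occurred.
Leveling path fails [OR]: Main contactor is out=not, Outboard governor switch is down=not → no input occurs → does not occur.
Safety circuit fails [OR]: Primary door operator trips=not, Right hoist motor degraded=not → no input occurs → does not occur.
Brake release lost [OR]: Primary safety relay is inoperative=not, Redundant leveling sensor fails=occurs → at least one input occurs → occurs.
Door loop down [AND]: Brake release lost=occurs, South drive VFD stuck=occurs, Door interlock malfunctions=occurs → all inputs occur → occurs.
Elevator stuck between floors [OR]: Leveling path fails=not, Safety circuit fails=not, Door loop down=occurs → at least one input occurs → occurs.

Yes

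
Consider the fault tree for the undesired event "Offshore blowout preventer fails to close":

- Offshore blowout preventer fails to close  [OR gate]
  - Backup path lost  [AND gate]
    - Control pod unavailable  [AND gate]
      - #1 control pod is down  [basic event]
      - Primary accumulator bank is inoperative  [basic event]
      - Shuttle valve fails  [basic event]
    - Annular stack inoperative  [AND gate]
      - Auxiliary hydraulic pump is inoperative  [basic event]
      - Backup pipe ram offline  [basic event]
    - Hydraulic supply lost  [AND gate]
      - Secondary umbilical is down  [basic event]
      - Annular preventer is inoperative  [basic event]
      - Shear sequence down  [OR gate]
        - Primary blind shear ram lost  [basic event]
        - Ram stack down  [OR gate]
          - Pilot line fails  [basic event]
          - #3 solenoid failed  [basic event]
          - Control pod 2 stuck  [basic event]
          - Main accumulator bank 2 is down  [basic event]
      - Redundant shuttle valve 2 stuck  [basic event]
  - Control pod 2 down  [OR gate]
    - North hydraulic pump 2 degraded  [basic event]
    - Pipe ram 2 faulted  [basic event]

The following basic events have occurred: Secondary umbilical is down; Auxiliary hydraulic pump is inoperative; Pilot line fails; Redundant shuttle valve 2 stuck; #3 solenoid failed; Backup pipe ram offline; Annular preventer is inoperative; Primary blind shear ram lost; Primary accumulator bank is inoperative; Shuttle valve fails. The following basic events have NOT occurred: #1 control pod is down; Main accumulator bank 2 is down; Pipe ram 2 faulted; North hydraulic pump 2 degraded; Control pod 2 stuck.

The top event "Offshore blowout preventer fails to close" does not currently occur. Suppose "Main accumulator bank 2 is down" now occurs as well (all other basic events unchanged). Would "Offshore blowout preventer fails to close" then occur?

Counterfactual: set "Main accumulator bank 2 is down" to occurred.
Control pod unavailable [AND]: #1 control pod is down=not, Primary accumulator bank is inoperative=occurs, Shuttle valve fails=occurs → not all inputs occur → does not occur.
Annular stack inoperative [AND]: Auxiliary hydraulic pump is inoperative=occurs, Backup pipe ram offline=occurs → all inputs occur → occurs.
Ram stack down [OR]: Pilot line fails=occurs, #3 solenoid failed=occurs, Control pod 2 stuck=not, Main accumulator bank 2 is down=occurs → at least one input occurs → occurs.
Shear sequence down [OR]: Primary blind shear ram lost=occurs, Ram stack down=occurs → at least one input occurs → occurs.
Hydraulic supply lost [AND]: Secondary umbilical is down=occurs, Annular preventer is inoperative=occurs, Shear sequence down=occurs, Redundant shuttle valve 2 stuck=occurs → all inputs occur → occurs.
Backup path lost [AND]: Control pod unavailable=not, Annular stack inoperative=occurs, Hydraulic supply lost=occurs → not all inputs occur → does not occur.
Control pod 2 down [OR]: North hydraulic pump 2 degraded=not, Pipe ram 2 faulted=not → no input occurs → does not occur.
Offshore blowout preventer fails to close [OR]: Backup path lost=not, Control pod 2 down=not → no input occurs → does not occur.

No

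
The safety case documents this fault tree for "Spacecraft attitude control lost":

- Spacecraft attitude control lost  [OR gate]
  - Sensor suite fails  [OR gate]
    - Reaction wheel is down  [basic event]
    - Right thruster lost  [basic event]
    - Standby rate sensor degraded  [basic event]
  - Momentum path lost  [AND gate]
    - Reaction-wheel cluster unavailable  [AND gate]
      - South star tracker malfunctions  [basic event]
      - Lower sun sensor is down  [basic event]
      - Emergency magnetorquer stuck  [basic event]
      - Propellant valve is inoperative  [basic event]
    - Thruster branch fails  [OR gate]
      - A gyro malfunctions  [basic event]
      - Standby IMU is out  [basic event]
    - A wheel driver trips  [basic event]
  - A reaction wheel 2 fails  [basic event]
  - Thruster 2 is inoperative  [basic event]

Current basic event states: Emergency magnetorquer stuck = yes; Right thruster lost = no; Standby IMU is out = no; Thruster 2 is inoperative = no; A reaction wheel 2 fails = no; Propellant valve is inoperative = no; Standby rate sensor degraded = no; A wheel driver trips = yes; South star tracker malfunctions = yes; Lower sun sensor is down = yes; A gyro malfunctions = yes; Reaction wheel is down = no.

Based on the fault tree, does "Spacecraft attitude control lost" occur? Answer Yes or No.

No

Sensor suite fails [OR]: Reaction wheel is down=not, Right thruster lost=not, Standby rate sensor degraded=not → no input occurs → does not occur.
Reaction-wheel cluster unavailable [AND]: South star tracker malfunctions=occurs, Lower sun sensor is down=occurs, Emergency magnetorquer stuck=occurs, Propellant valve is inoperative=not → not all inputs occur → does not occur.
Thruster branch fails [OR]: A gyro malfunctions=occurs, Standby IMU is out=not → at least one input occurs → occurs.
Momentum path lost [AND]: Reaction-wheel cluster unavailable=not, Thruster branch fails=occurs, A wheel driver trips=occurs → not all inputs occur → does not occur.
Spacecraft attitude control lost [OR]: Sensor suite fails=not, Momentum path lost=not, A reaction wheel 2 fails=not, Thruster 2 is inoperative=not → no input occurs → does not occur.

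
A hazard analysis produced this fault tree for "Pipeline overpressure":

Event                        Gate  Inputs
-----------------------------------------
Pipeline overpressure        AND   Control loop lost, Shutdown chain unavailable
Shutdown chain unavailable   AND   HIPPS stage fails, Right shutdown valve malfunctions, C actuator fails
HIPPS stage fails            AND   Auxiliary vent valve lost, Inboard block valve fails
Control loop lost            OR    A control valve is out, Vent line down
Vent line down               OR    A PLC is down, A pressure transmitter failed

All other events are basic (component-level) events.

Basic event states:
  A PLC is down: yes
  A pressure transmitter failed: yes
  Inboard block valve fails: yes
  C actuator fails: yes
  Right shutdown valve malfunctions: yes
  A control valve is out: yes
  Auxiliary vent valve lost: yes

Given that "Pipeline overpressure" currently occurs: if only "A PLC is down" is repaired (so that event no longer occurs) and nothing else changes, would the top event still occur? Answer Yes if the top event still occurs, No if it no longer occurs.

Yes

Counterfactual: set "A PLC is down" to not occurred.
Vent line down [OR]: A PLC is down=not, A pressure transmitter failed=occurs → at least one input occurs → occurs.
Control loop lost [OR]: A control valve is out=occurs, Vent line down=occurs → at least one input occurs → occurs.
HIPPS stage fails [AND]: Auxiliary vent valve lost=occurs, Inboard block valve fails=occurs → all inputs occur → occurs.
Shutdown chain unavailable [AND]: HIPPS stage fails=occurs, Right shutdown valve malfunctions=occurs, C actuator fails=occurs → all inputs occur → occurs.
Pipeline overpressure [AND]: Control loop lost=occurs, Shutdown chain unavailable=occurs → all inputs occur → occurs.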